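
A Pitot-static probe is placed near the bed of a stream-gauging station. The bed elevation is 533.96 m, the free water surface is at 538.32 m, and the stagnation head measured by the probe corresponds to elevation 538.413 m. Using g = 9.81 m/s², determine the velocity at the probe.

v ≈ 1.35 m/s

Near the bed, under hydrostatic conditions, the piezometric head (z + ψ) equals the free-surface elevation, 538.32 m.
Velocity head = total − piezometric = 538.413 − 538.32 = 0.093 m.
v = √(2g·h_v) = √(2 × 9.81 × 0.093) = 1.35 m/s.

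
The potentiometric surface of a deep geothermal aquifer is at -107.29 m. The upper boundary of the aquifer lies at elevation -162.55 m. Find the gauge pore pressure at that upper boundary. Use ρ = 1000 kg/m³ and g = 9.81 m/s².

P ≈ 542 kPa

Pressure head at the aquifer top: ψ = h − z = -107.29 − (-162.55) = 55.26 m.
P = ρgψ = 1000 × 9.81 × 55.26 = 542101 Pa ≈ 542 kPa.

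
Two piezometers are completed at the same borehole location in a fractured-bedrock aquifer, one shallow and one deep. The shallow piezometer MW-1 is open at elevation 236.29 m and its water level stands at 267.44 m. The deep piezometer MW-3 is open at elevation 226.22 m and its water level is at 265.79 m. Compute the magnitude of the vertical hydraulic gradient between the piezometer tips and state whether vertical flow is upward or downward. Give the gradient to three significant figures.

Total head at MW-1: h = 267.44 m (water level in the standpipe).
Total head at MW-3: h = 265.79 m.
Δh = h(MW-1) − h(MW-3) = 267.44 − 265.79 = 1.65 m.
Vertical separation Δz = 236.29 − 226.22 = 10.07 m.
|i_v| = |Δh| / Δz = 1.65 / 10.07 = 0.164.
Head is higher in the shallow piezometer, so vertical flow is downward (recharge condition).

|i_v| ≈ 0.164; vertical flow is downward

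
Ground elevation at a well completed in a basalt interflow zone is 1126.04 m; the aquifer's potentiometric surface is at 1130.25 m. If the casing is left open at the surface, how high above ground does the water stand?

≈ 4.21 m above ground

Water rises to the potentiometric surface, so the rise above ground = 1130.25 − 1126.04 = 4.21 m.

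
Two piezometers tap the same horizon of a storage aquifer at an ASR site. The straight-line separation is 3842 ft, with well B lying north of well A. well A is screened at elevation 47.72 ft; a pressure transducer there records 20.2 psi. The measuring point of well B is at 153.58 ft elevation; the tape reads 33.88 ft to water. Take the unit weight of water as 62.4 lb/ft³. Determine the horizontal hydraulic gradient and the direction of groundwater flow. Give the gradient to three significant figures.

Pressure head at well A: ψ = 144·P/γ = 144 × 20.2 / 62.4 = 46.62 ft.
Total head at well A: h = z + ψ = 47.72 + 46.62 = 94.34 ft.
Total head at well B: h = 153.58 − 33.88 = 119.70 ft.
Head difference: h(well A) − h(well B) = 94.34 − 119.70 = -25.36 ft.
Hydraulic gradient: i = |Δh| / L = 25.36 / 3842 = 0.00660.
Flow is from higher to lower head: from well B toward well A, i.e. toward the south.

i ≈ 0.00660; groundwater flows toward the south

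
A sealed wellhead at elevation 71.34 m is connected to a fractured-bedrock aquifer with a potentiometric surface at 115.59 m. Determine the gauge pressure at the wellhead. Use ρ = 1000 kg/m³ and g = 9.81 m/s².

Head above the cap: Δh = 115.59 − 71.34 = 44.25 m.
P = ρgΔh = 1000 × 9.81 × 44.25 = 434092 Pa ≈ 434 kPa.

P ≈ 434 kPa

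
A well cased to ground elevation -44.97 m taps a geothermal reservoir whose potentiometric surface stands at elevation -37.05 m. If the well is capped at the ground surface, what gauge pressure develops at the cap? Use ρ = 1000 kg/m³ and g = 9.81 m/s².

P ≈ 77.7 kPa

Head above the cap: Δh = -37.05 − (-44.97) = 7.92 m.
P = ρgΔh = 1000 × 9.81 × 7.92 = 77695 Pa ≈ 77.7 kPa.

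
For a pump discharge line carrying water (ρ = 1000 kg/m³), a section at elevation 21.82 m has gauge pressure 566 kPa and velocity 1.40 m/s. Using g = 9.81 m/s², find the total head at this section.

Pressure head ψ = P/(ρg) = 566×1000 / (1000 × 9.81) = 57.70 m.
Velocity head = v²/(2g) = 1.40² / (2 × 9.81) = 0.100 m.
h = z + ψ + v²/(2g) = 21.82 + 57.70 + 0.100 = 79.62 m.

h ≈ 79.62 m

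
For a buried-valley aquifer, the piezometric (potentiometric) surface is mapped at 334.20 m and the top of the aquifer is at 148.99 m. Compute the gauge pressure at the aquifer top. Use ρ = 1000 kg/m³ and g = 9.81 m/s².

P ≈ 1820 kPa

Pressure head at the aquifer top: ψ = h − z = 334.20 − 148.99 = 185.21 m.
P = ρgψ = 1000 × 9.81 × 185.21 = 1816910 Pa ≈ 1820 kPa.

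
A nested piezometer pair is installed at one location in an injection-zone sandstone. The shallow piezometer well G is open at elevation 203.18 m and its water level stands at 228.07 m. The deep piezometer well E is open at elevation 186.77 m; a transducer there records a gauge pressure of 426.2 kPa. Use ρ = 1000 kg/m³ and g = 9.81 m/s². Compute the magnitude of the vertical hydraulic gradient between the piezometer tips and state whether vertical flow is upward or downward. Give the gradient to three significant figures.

|i_v| ≈ 0.131; vertical flow is upward

Total head at well G: h = 228.07 m (water level in the standpipe).
Pressure head at well E: ψ = P/(ρg) = 426.2×1000 / (1000 × 9.81) = 43.45 m.
Total head at well E: h = z + ψ = 186.77 + 43.45 = 230.22 m.
Δh = h(well G) − h(well E) = 228.07 − 230.22 = -2.15 m.
Vertical separation Δz = 203.18 − 186.77 = 16.41 m.
|i_v| = |Δh| / Δz = 2.15 / 16.41 = 0.131.
Head is higher in the deep piezometer, so vertical flow is upward (discharge condition).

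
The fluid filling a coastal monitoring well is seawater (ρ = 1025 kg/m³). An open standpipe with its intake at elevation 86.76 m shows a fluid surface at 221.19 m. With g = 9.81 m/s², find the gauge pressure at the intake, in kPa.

Pressure head ψ = h − z = 221.19 − 86.76 = 134.43 m.
P = ρgψ = 1025 × 9.81 × 134.43 = 1351727 Pa ≈ 1350 kPa.

P ≈ 1350 kPa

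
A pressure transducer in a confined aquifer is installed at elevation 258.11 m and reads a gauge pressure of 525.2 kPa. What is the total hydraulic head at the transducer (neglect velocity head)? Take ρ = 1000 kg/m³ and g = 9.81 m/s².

h ≈ 311.65 m

ψ = P/(ρg) = 525.2×1000 / (1000 × 9.81) = 53.54 m.
h = z + ψ = 258.11 + 53.54 = 311.65 m.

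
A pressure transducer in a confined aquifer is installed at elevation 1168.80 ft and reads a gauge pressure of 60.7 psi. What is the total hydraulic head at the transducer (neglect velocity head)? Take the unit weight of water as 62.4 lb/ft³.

ψ = 144·P/γ = 144 × 60.7 / 62.4 = 140.08 ft.
h = z + ψ = 1168.80 + 140.08 = 1308.88 ft.

h ≈ 1308.88 ft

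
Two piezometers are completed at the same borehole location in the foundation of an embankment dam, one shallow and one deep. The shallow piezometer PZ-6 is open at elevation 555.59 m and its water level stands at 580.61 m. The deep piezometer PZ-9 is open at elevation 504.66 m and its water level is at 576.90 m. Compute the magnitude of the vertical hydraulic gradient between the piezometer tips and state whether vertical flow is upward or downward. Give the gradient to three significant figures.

|i_v| ≈ 0.0728; vertical flow is downward

Total head at PZ-6: h = 580.61 m (water level in the standpipe).
Total head at PZ-9: h = 576.90 m.
Δh = h(PZ-6) − h(PZ-9) = 580.61 − 576.90 = 3.71 m.
Vertical separation Δz = 555.59 − 504.66 = 50.93 m.
|i_v| = |Δh| / Δz = 3.71 / 50.93 = 0.0728.
Head is higher in the shallow piezometer, so vertical flow is downward (recharge condition).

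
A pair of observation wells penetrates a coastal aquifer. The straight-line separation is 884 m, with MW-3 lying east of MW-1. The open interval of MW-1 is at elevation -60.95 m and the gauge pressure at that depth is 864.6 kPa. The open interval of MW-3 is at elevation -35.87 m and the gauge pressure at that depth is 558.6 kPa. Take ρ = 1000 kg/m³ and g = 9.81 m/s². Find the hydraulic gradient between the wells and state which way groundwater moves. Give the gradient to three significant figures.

i ≈ 0.00691; groundwater flows toward the east

Pressure head at MW-1: ψ = P/(ρg) = 864.6×1000 / (1000 × 9.81) = 88.13 m.
Total head at MW-1: h = z + ψ = -60.95 + 88.13 = 27.18 m.
Pressure head at MW-3: ψ = P/(ρg) = 558.6×1000 / (1000 × 9.81) = 56.94 m.
Total head at MW-3: h = z + ψ = -35.87 + 56.94 = 21.07 m.
Head difference: h(MW-1) − h(MW-3) = 27.18 − 21.07 = 6.11 m.
Hydraulic gradient: i = |Δh| / L = 6.11 / 884 = 0.00691.
Flow is from higher to lower head: from MW-1 toward MW-3, i.e. toward the east.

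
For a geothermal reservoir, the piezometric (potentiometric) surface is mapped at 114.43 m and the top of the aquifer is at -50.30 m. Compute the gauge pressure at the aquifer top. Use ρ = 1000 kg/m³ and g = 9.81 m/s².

P ≈ 1620 kPa

Pressure head at the aquifer top: ψ = h − z = 114.43 − (-50.30) = 164.73 m.
P = ρgψ = 1000 × 9.81 × 164.73 = 1616001 Pa ≈ 1620 kPa.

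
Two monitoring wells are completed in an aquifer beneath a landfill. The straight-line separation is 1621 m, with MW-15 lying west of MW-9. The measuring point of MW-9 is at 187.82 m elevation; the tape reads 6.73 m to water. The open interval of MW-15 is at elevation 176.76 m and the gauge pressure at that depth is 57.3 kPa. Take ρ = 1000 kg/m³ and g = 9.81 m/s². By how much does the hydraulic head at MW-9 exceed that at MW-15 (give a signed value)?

Δh ≈ -1.51 m

Total head at MW-9: h = 187.82 − 6.73 = 181.09 m.
Pressure head at MW-15: ψ = P/(ρg) = 57.3×1000 / (1000 × 9.81) = 5.84 m.
Total head at MW-15: h = z + ψ = 176.76 + 5.84 = 182.60 m.
Head difference: h(MW-9) − h(MW-15) = 181.09 − 182.60 = -1.51 m.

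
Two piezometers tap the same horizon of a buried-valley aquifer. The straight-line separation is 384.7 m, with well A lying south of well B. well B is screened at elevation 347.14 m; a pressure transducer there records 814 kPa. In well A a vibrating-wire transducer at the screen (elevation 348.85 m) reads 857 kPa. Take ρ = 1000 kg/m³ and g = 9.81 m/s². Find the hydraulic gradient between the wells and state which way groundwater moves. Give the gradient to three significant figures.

Pressure head at well B: ψ = P/(ρg) = 814×1000 / (1000 × 9.81) = 82.98 m.
Total head at well B: h = z + ψ = 347.14 + 82.98 = 430.12 m.
Pressure head at well A: ψ = P/(ρg) = 857×1000 / (1000 × 9.81) = 87.36 m.
Total head at well A: h = z + ψ = 348.85 + 87.36 = 436.21 m.
Head difference: h(well B) − h(well A) = 430.12 − 436.21 = -6.09 m.
Hydraulic gradient: i = |Δh| / L = 6.09 / 384.7 = 0.0158.
Flow is from higher to lower head: from well A toward well B, i.e. toward the north.

i ≈ 0.0158; groundwater flows toward the north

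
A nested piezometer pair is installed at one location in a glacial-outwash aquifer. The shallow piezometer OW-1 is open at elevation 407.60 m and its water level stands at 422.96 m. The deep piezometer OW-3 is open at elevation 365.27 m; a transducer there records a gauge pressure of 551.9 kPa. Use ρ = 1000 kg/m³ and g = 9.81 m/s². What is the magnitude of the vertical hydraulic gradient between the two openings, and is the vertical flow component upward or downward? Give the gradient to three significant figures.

|i_v| ≈ 0.0338; vertical flow is downward

Total head at OW-1: h = 422.96 m (water level in the standpipe).
Pressure head at OW-3: ψ = P/(ρg) = 551.9×1000 / (1000 × 9.81) = 56.26 m.
Total head at OW-3: h = z + ψ = 365.27 + 56.26 = 421.53 m.
Δh = h(OW-1) − h(OW-3) = 422.96 − 421.53 = 1.43 m.
Vertical separation Δz = 407.60 − 365.27 = 42.33 m.
|i_v| = |Δh| / Δz = 1.43 / 42.33 = 0.0338.
Head is higher in the shallow piezometer, so vertical flow is downward (recharge condition).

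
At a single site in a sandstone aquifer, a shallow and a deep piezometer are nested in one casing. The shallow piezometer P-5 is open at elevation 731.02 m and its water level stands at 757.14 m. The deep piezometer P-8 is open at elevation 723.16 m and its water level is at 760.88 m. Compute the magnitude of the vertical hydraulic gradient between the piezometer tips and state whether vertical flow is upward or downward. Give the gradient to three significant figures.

Total head at P-5: h = 757.14 m (water level in the standpipe).
Total head at P-8: h = 760.88 m.
Δh = h(P-5) − h(P-8) = 757.14 − 760.88 = -3.74 m.
Vertical separation Δz = 731.02 − 723.16 = 7.86 m.
|i_v| = |Δh| / Δz = 3.74 / 7.86 = 0.476.
Head is higher in the deep piezometer, so vertical flow is upward (discharge condition).

|i_v| ≈ 0.476; vertical flow is upward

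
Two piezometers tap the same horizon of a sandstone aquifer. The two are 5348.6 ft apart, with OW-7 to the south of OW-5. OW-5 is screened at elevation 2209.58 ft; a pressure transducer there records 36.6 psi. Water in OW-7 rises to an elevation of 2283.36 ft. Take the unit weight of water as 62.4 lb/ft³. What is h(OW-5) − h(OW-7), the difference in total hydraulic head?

Δh ≈ 10.68 ft

Pressure head at OW-5: ψ = 144·P/γ = 144 × 36.6 / 62.4 = 84.46 ft.
Total head at OW-5: h = z + ψ = 2209.58 + 84.46 = 2294.04 ft.
Total head at OW-7: h = 2283.36 ft (water level in the piezometer is the total head).
Head difference: h(OW-5) − h(OW-7) = 2294.04 − 2283.36 = 10.68 ft.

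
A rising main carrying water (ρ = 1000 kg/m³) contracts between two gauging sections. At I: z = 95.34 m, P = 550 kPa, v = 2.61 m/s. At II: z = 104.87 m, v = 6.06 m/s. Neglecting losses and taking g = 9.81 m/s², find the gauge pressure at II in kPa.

P₂ ≈ 442 kPa

Pressure head at I: ψ₁ = P₁/(ρg) = 550×1000 / (1000 × 9.81) = 56.07 m.
Velocity heads: v₁²/2g = 2.61²/19.62 = 0.347 m; v₂²/2g = 6.06²/19.62 = 1.872 m.
Total head H = z₁ + ψ₁ + v₁²/2g = 95.34 + 56.07 + 0.347 = 151.76 m.
ψ₂ = H − z₂ − v₂²/2g = 151.76 − 104.87 − 1.872 = 45.02 m.
P₂ = ρgψ₂ = 1000 × 9.81 × 45.02 ≈ 442 kPa.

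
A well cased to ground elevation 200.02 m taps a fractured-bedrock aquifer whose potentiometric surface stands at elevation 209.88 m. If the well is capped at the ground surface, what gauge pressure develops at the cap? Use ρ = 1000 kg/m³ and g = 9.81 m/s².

P ≈ 96.7 kPa

Head above the cap: Δh = 209.88 − 200.02 = 9.86 m.
P = ρgΔh = 1000 × 9.81 × 9.86 = 96727 Pa ≈ 96.7 kPa.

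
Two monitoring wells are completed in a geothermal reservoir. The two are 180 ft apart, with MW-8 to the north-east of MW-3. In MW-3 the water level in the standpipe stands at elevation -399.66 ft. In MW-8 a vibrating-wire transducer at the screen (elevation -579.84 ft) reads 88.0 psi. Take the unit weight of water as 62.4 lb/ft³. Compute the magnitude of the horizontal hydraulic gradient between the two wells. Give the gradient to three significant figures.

i ≈ 0.127

Total head at MW-3: h = -399.66 ft (water level in the piezometer is the total head).
Pressure head at MW-8: ψ = 144·P/γ = 144 × 88.0 / 62.4 = 203.08 ft.
Total head at MW-8: h = z + ψ = -579.84 + 203.08 = -376.76 ft.
Head difference: h(MW-3) − h(MW-8) = -399.66 − (-376.76) = -22.90 ft.
Hydraulic gradient: i = |Δh| / L = 22.90 / 180 = 0.127.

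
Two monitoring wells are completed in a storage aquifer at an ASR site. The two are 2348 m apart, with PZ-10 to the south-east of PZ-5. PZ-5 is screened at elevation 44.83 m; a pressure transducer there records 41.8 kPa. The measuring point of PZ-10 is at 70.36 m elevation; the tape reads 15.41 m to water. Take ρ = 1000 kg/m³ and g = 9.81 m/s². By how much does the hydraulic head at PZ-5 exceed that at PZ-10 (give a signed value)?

Pressure head at PZ-5: ψ = P/(ρg) = 41.8×1000 / (1000 × 9.81) = 4.26 m.
Total head at PZ-5: h = z + ψ = 44.83 + 4.26 = 49.09 m.
Total head at PZ-10: h = 70.36 − 15.41 = 54.95 m.
Head difference: h(PZ-5) − h(PZ-10) = 49.09 − 54.95 = -5.86 m.

Δh ≈ -5.86 m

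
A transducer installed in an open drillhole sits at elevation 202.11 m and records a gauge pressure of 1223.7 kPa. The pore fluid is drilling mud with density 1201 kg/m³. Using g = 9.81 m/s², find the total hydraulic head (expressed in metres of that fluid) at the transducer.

ψ = P/(ρg) = 1223.7×1000 / (1201 × 9.81) = 103.86 m.
h = z + ψ = 202.11 + 103.86 = 305.97 m.

h ≈ 305.97 m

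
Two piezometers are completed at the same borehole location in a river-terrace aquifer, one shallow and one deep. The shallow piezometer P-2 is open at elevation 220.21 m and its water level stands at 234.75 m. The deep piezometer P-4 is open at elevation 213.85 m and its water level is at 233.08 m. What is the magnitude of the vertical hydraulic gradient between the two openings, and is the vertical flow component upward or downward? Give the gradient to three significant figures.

|i_v| ≈ 0.263; vertical flow is downward

Total head at P-2: h = 234.75 m (water level in the standpipe).
Total head at P-4: h = 233.08 m.
Δh = h(P-2) − h(P-4) = 234.75 − 233.08 = 1.67 m.
Vertical separation Δz = 220.21 − 213.85 = 6.36 m.
|i_v| = |Δh| / Δz = 1.67 / 6.36 = 0.263.
Head is higher in the shallow piezometer, so vertical flow is downward (recharge condition).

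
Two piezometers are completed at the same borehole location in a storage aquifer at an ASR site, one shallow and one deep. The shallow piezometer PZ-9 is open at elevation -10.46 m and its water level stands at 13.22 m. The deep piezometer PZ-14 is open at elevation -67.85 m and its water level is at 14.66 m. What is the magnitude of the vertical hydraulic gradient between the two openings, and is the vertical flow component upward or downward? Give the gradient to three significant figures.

Total head at PZ-9: h = 13.22 m (water level in the standpipe).
Total head at PZ-14: h = 14.66 m.
Δh = h(PZ-9) − h(PZ-14) = 13.22 − 14.66 = -1.44 m.
Vertical separation Δz = -10.46 − (-67.85) = 57.39 m.
|i_v| = |Δh| / Δz = 1.44 / 57.39 = 0.0251.
Head is higher in the deep piezometer, so vertical flow is upward (discharge condition).

|i_v| ≈ 0.0251; vertical flow is upward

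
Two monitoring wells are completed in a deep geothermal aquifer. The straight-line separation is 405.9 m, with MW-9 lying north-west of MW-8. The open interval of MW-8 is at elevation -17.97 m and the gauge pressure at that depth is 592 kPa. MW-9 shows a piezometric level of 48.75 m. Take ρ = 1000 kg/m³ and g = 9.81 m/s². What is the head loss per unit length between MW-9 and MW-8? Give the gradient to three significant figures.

Pressure head at MW-8: ψ = P/(ρg) = 592×1000 / (1000 × 9.81) = 60.35 m.
Total head at MW-8: h = z + ψ = -17.97 + 60.35 = 42.38 m.
Total head at MW-9: h = 48.75 m (water level in the piezometer is the total head).
Head difference: h(MW-8) − h(MW-9) = 42.38 − 48.75 = -6.37 m.
Hydraulic gradient: i = |Δh| / L = 6.37 / 405.9 = 0.0157.

i ≈ 0.0157 m/m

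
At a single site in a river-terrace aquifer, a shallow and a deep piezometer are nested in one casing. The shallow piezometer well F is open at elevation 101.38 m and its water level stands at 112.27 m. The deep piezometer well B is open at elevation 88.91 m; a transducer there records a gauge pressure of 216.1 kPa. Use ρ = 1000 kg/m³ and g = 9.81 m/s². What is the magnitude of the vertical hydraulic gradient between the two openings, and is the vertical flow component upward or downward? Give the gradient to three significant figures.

|i_v| ≈ 0.107; vertical flow is downward

Total head at well F: h = 112.27 m (water level in the standpipe).
Pressure head at well B: ψ = P/(ρg) = 216.1×1000 / (1000 × 9.81) = 22.03 m.
Total head at well B: h = z + ψ = 88.91 + 22.03 = 110.94 m.
Δh = h(well F) − h(well B) = 112.27 − 110.94 = 1.33 m.
Vertical separation Δz = 101.38 − 88.91 = 12.47 m.
|i_v| = |Δh| / Δz = 1.33 / 12.47 = 0.107.
Head is higher in the shallow piezometer, so vertical flow is downward (recharge condition).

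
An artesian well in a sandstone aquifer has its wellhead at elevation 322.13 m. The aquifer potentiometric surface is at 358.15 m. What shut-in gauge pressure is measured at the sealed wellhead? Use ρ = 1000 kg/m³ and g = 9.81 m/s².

Head above the cap: Δh = 358.15 − 322.13 = 36.02 m.
P = ρgΔh = 1000 × 9.81 × 36.02 = 353356 Pa ≈ 353 kPa.

P ≈ 353 kPa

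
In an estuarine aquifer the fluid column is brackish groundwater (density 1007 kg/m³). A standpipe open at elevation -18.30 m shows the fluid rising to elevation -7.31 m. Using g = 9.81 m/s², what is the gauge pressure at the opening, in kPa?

Pressure head ψ = h − z = -7.31 − (-18.30) = 10.99 m.
P = ρgψ = 1007 × 9.81 × 10.99 = 108567 Pa ≈ 109 kPa.

P ≈ 109 kPa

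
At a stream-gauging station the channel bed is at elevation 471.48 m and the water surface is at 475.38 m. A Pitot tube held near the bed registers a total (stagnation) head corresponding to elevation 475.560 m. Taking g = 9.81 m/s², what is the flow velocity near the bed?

Near the bed, under hydrostatic conditions, the piezometric head (z + ψ) equals the free-surface elevation, 475.38 m.
Velocity head = total − piezometric = 475.560 − 475.38 = 0.180 m.
v = √(2g·h_v) = √(2 × 9.81 × 0.180) = 1.88 m/s.

v ≈ 1.88 m/s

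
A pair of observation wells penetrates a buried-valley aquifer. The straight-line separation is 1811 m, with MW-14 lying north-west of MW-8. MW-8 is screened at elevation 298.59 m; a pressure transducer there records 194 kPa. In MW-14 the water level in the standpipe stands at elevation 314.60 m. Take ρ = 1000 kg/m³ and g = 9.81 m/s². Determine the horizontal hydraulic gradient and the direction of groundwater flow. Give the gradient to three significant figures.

i ≈ 0.00208; groundwater flows toward the north-west

Pressure head at MW-8: ψ = P/(ρg) = 194×1000 / (1000 × 9.81) = 19.78 m.
Total head at MW-8: h = z + ψ = 298.59 + 19.78 = 318.37 m.
Total head at MW-14: h = 314.60 m (water level in the piezometer is the total head).
Head difference: h(MW-8) − h(MW-14) = 318.37 − 314.60 = 3.77 m.
Hydraulic gradient: i = |Δh| / L = 3.77 / 1811 = 0.00208.
Flow is from higher to lower head: from MW-8 toward MW-14, i.e. toward the north-west.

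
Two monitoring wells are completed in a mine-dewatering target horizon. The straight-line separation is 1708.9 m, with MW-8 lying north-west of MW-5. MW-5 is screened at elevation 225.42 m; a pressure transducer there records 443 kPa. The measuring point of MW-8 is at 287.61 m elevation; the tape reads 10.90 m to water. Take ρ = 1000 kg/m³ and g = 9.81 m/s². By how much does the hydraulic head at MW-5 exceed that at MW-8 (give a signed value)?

Δh ≈ -6.13 m

Pressure head at MW-5: ψ = P/(ρg) = 443×1000 / (1000 × 9.81) = 45.16 m.
Total head at MW-5: h = z + ψ = 225.42 + 45.16 = 270.58 m.
Total head at MW-8: h = 287.61 − 10.90 = 276.71 m.
Head difference: h(MW-5) − h(MW-8) = 270.58 − 276.71 = -6.13 m.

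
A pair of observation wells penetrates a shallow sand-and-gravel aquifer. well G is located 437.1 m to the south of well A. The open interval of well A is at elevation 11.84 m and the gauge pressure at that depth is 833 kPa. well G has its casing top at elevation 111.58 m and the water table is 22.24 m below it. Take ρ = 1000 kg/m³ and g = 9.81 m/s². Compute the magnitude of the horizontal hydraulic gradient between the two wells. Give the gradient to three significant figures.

i ≈ 0.0170

Pressure head at well A: ψ = P/(ρg) = 833×1000 / (1000 × 9.81) = 84.91 m.
Total head at well A: h = z + ψ = 11.84 + 84.91 = 96.75 m.
Total head at well G: h = 111.58 − 22.24 = 89.34 m.
Head difference: h(well A) − h(well G) = 96.75 − 89.34 = 7.41 m.
Hydraulic gradient: i = |Δh| / L = 7.41 / 437.1 = 0.0170.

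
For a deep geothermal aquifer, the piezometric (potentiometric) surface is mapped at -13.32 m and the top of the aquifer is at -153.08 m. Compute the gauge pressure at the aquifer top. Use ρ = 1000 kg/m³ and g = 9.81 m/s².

P ≈ 1370 kPa

Pressure head at the aquifer top: ψ = h − z = -13.32 − (-153.08) = 139.76 m.
P = ρgψ = 1000 × 9.81 × 139.76 = 1371046 Pa ≈ 1370 kPa.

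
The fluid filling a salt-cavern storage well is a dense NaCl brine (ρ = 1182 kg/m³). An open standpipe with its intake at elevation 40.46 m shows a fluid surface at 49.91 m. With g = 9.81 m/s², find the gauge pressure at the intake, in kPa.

P ≈ 110 kPa

Pressure head ψ = h − z = 49.91 − 40.46 = 9.45 m.
P = ρgψ = 1182 × 9.81 × 9.45 = 109577 Pa ≈ 110 kPa.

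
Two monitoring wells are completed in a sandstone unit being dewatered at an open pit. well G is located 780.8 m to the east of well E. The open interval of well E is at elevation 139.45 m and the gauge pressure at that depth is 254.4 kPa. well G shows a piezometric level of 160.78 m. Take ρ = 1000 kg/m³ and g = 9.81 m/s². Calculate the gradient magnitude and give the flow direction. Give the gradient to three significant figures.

Pressure head at well E: ψ = P/(ρg) = 254.4×1000 / (1000 × 9.81) = 25.93 m.
Total head at well E: h = z + ψ = 139.45 + 25.93 = 165.38 m.
Total head at well G: h = 160.78 m (water level in the piezometer is the total head).
Head difference: h(well E) − h(well G) = 165.38 − 160.78 = 4.60 m.
Hydraulic gradient: i = |Δh| / L = 4.60 / 780.8 = 0.00589.
Flow is from higher to lower head: from well E toward well G, i.e. toward the east.

i ≈ 0.00589; groundwater flows toward the east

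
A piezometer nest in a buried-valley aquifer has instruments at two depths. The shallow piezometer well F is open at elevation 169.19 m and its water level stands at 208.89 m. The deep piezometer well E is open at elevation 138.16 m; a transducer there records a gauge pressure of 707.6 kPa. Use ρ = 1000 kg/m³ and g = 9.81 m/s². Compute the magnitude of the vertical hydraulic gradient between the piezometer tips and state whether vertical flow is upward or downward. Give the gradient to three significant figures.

|i_v| ≈ 0.0451; vertical flow is upward

Total head at well F: h = 208.89 m (water level in the standpipe).
Pressure head at well E: ψ = P/(ρg) = 707.6×1000 / (1000 × 9.81) = 72.13 m.
Total head at well E: h = z + ψ = 138.16 + 72.13 = 210.29 m.
Δh = h(well F) − h(well E) = 208.89 − 210.29 = -1.40 m.
Vertical separation Δz = 169.19 − 138.16 = 31.03 m.
|i_v| = |Δh| / Δz = 1.40 / 31.03 = 0.0451.
Head is higher in the deep piezometer, so vertical flow is upward (discharge condition).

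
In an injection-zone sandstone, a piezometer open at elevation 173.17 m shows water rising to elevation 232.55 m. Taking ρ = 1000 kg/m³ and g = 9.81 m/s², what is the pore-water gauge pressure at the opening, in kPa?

Pressure head ψ = h − z = 232.55 − 173.17 = 59.38 m.
P = ρgψ = 1000 × 9.81 × 59.38 = 582518 Pa ≈ 583 kPa.

P ≈ 583 kPa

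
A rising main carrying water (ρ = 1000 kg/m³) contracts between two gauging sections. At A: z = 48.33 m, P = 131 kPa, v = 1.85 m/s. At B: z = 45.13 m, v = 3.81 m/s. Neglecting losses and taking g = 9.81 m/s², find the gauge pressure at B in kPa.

P₂ ≈ 157 kPa

Pressure head at A: ψ₁ = P₁/(ρg) = 131×1000 / (1000 × 9.81) = 13.35 m.
Velocity heads: v₁²/2g = 1.85²/19.62 = 0.174 m; v₂²/2g = 3.81²/19.62 = 0.740 m.
Total head H = z₁ + ψ₁ + v₁²/2g = 48.33 + 13.35 + 0.174 = 61.85 m.
ψ₂ = H − z₂ − v₂²/2g = 61.85 − 45.13 − 0.740 = 15.98 m.
P₂ = ρgψ₂ = 1000 × 9.81 × 15.98 ≈ 157 kPa.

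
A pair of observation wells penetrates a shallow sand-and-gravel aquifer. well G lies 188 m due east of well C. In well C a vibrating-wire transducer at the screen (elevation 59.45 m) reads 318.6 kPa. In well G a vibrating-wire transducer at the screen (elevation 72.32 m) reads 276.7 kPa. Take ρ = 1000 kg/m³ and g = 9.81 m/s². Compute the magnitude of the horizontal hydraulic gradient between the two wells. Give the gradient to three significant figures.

i ≈ 0.0457

Pressure head at well C: ψ = P/(ρg) = 318.6×1000 / (1000 × 9.81) = 32.48 m.
Total head at well C: h = z + ψ = 59.45 + 32.48 = 91.93 m.
Pressure head at well G: ψ = P/(ρg) = 276.7×1000 / (1000 × 9.81) = 28.21 m.
Total head at well G: h = z + ψ = 72.32 + 28.21 = 100.53 m.
Head difference: h(well C) − h(well G) = 91.93 − 100.53 = -8.60 m.
Hydraulic gradient: i = |Δh| / L = 8.60 / 188 = 0.0457.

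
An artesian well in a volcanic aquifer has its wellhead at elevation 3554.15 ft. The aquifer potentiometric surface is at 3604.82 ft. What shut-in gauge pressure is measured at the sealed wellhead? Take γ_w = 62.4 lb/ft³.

Head above the cap: Δh = 3604.82 − 3554.15 = 50.67 ft.
P = γΔh/144 = 62.4 × 50.67 / 144 = 22.0 psi.

P ≈ 22.0 psi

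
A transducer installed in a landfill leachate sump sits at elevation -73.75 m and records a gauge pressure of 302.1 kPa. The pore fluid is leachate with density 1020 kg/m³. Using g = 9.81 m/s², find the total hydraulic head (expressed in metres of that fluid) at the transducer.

ψ = P/(ρg) = 302.1×1000 / (1020 × 9.81) = 30.19 m.
h = z + ψ = -73.75 + 30.19 = -43.56 m.

h ≈ -43.56 m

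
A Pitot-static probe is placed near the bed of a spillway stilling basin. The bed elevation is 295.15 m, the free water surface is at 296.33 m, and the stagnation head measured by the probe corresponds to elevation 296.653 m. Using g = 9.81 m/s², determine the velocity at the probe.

Near the bed, under hydrostatic conditions, the piezometric head (z + ψ) equals the free-surface elevation, 296.33 m.
Velocity head = total − piezometric = 296.653 − 296.33 = 0.323 m.
v = √(2g·h_v) = √(2 × 9.81 × 0.323) = 2.52 m/s.

v ≈ 2.52 m/s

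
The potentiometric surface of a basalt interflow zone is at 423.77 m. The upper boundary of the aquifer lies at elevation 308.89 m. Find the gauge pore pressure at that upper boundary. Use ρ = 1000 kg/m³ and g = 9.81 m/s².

Pressure head at the aquifer top: ψ = h − z = 423.77 − 308.89 = 114.88 m.
P = ρgψ = 1000 × 9.81 × 114.88 = 1126973 Pa ≈ 1130 kPa.

P ≈ 1130 kPa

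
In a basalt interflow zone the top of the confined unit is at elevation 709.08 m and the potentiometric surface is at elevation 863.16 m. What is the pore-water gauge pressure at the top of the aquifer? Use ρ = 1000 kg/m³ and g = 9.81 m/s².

P ≈ 1510 kPa

Pressure head at the aquifer top: ψ = h − z = 863.16 − 709.08 = 154.08 m.
P = ρgψ = 1000 × 9.81 × 154.08 = 1511525 Pa ≈ 1510 kPa.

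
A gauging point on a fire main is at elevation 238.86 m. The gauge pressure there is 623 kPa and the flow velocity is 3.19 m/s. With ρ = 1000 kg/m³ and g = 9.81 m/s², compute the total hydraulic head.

Pressure head ψ = P/(ρg) = 623×1000 / (1000 × 9.81) = 63.51 m.
Velocity head = v²/(2g) = 3.19² / (2 × 9.81) = 0.519 m.
h = z + ψ + v²/(2g) = 238.86 + 63.51 + 0.519 = 302.89 m.

h ≈ 302.89 m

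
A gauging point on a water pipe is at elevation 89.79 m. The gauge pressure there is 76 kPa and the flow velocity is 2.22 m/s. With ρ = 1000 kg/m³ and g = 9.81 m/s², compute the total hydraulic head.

Pressure head ψ = P/(ρg) = 76×1000 / (1000 × 9.81) = 7.75 m.
Velocity head = v²/(2g) = 2.22² / (2 × 9.81) = 0.251 m.
h = z + ψ + v²/(2g) = 89.79 + 7.75 + 0.251 = 97.79 m.

h ≈ 97.79 m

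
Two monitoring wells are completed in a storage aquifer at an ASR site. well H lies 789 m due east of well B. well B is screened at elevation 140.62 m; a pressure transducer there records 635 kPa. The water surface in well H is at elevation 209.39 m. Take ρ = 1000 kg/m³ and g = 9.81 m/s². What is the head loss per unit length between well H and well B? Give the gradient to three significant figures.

i ≈ 0.00512 m/m

Pressure head at well B: ψ = P/(ρg) = 635×1000 / (1000 × 9.81) = 64.73 m.
Total head at well B: h = z + ψ = 140.62 + 64.73 = 205.35 m.
Total head at well H: h = 209.39 m (water level in the piezometer is the total head).
Head difference: h(well B) − h(well H) = 205.35 − 209.39 = -4.04 m.
Hydraulic gradient: i = |Δh| / L = 4.04 / 789 = 0.00512.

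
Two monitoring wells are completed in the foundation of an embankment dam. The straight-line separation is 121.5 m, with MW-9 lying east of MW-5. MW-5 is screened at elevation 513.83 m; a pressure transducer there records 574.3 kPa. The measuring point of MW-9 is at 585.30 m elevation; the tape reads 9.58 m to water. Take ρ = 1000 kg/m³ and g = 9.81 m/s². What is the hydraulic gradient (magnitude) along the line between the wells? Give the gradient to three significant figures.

Pressure head at MW-5: ψ = P/(ρg) = 574.3×1000 / (1000 × 9.81) = 58.54 m.
Total head at MW-5: h = z + ψ = 513.83 + 58.54 = 572.37 m.
Total head at MW-9: h = 585.30 − 9.58 = 575.72 m.
Head difference: h(MW-5) − h(MW-9) = 572.37 − 575.72 = -3.35 m.
Hydraulic gradient: i = |Δh| / L = 3.35 / 121.5 = 0.0276.

i ≈ 0.0276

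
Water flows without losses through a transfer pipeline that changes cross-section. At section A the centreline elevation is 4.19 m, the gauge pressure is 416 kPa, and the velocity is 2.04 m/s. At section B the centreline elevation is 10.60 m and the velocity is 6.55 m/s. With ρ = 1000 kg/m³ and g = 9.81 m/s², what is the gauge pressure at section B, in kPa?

Pressure head at A: ψ₁ = P₁/(ρg) = 416×1000 / (1000 × 9.81) = 42.41 m.
Velocity heads: v₁²/2g = 2.04²/19.62 = 0.212 m; v₂²/2g = 6.55²/19.62 = 2.187 m.
Total head H = z₁ + ψ₁ + v₁²/2g = 4.19 + 42.41 + 0.212 = 46.81 m.
ψ₂ = H − z₂ − v₂²/2g = 46.81 − 10.60 − 2.187 = 34.02 m.
P₂ = ρgψ₂ = 1000 × 9.81 × 34.02 ≈ 334 kPa.

P₂ ≈ 334 kPa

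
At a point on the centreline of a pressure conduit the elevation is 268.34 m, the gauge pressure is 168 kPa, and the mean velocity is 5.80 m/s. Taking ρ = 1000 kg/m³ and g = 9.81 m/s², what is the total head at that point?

h ≈ 287.18 m

Pressure head ψ = P/(ρg) = 168×1000 / (1000 × 9.81) = 17.13 m.
Velocity head = v²/(2g) = 5.80² / (2 × 9.81) = 1.715 m.
h = z + ψ + v²/(2g) = 268.34 + 17.13 + 1.715 = 287.18 m.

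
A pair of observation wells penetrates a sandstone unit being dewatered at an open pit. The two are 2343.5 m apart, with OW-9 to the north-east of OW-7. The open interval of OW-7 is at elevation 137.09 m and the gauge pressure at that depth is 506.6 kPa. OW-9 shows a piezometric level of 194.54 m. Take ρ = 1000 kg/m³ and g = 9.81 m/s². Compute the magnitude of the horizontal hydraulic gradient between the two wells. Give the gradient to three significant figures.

Pressure head at OW-7: ψ = P/(ρg) = 506.6×1000 / (1000 × 9.81) = 51.64 m.
Total head at OW-7: h = z + ψ = 137.09 + 51.64 = 188.73 m.
Total head at OW-9: h = 194.54 m (water level in the piezometer is the total head).
Head difference: h(OW-7) − h(OW-9) = 188.73 − 194.54 = -5.81 m.
Hydraulic gradient: i = |Δh| / L = 5.81 / 2343.5 = 0.00248.

i ≈ 0.00248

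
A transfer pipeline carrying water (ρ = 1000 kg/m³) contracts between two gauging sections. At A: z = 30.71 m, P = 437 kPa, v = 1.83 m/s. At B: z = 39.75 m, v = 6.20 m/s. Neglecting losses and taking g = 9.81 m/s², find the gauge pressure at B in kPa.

Pressure head at A: ψ₁ = P₁/(ρg) = 437×1000 / (1000 × 9.81) = 44.55 m.
Velocity heads: v₁²/2g = 1.83²/19.62 = 0.171 m; v₂²/2g = 6.20²/19.62 = 1.959 m.
Total head H = z₁ + ψ₁ + v₁²/2g = 30.71 + 44.55 + 0.171 = 75.43 m.
ψ₂ = H − z₂ − v₂²/2g = 75.43 − 39.75 − 1.959 = 33.72 m.
P₂ = ρgψ₂ = 1000 × 9.81 × 33.72 ≈ 331 kPa.

P₂ ≈ 331 kPa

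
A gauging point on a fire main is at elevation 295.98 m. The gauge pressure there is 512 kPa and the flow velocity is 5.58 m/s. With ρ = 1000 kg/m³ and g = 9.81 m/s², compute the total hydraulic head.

h ≈ 349.76 m

Pressure head ψ = P/(ρg) = 512×1000 / (1000 × 9.81) = 52.19 m.
Velocity head = v²/(2g) = 5.58² / (2 × 9.81) = 1.587 m.
h = z + ψ + v²/(2g) = 295.98 + 52.19 + 1.587 = 349.76 m.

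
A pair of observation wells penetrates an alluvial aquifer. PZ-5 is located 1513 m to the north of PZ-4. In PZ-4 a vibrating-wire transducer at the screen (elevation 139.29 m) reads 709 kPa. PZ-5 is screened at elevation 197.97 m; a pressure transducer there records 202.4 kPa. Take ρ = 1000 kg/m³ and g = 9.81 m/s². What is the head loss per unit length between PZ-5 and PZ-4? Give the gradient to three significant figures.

i ≈ 0.00465 m/m

Pressure head at PZ-4: ψ = P/(ρg) = 709×1000 / (1000 × 9.81) = 72.27 m.
Total head at PZ-4: h = z + ψ = 139.29 + 72.27 = 211.56 m.
Pressure head at PZ-5: ψ = P/(ρg) = 202.4×1000 / (1000 × 9.81) = 20.63 m.
Total head at PZ-5: h = z + ψ = 197.97 + 20.63 = 218.60 m.
Head difference: h(PZ-4) − h(PZ-5) = 211.56 − 218.60 = -7.04 m.
Hydraulic gradient: i = |Δh| / L = 7.04 / 1513 = 0.00465.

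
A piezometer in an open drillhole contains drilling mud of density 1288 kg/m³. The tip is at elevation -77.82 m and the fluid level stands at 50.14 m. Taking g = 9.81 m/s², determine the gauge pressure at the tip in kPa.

Pressure head ψ = h − z = 50.14 − (-77.82) = 127.96 m.
P = ρgψ = 1288 × 9.81 × 127.96 = 1616810 Pa ≈ 1620 kPa.

P ≈ 1620 kPa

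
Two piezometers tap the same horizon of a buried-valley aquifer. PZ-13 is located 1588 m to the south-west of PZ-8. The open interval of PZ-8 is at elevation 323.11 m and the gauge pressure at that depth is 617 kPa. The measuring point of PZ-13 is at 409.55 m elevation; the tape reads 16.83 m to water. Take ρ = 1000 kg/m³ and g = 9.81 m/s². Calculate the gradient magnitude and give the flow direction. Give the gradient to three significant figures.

Pressure head at PZ-8: ψ = P/(ρg) = 617×1000 / (1000 × 9.81) = 62.90 m.
Total head at PZ-8: h = z + ψ = 323.11 + 62.90 = 386.01 m.
Total head at PZ-13: h = 409.55 − 16.83 = 392.72 m.
Head difference: h(PZ-8) − h(PZ-13) = 386.01 − 392.72 = -6.71 m.
Hydraulic gradient: i = |Δh| / L = 6.71 / 1588 = 0.00423.
Flow is from higher to lower head: from PZ-13 toward PZ-8, i.e. toward the north-east.

i ≈ 0.00423; groundwater flows toward the north-east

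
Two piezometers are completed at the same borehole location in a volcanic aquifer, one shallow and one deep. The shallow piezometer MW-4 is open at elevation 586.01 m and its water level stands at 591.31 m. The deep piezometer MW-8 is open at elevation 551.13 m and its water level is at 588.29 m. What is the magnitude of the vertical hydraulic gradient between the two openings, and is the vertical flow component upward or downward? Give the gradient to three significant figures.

|i_v| ≈ 0.0866; vertical flow is downward

Total head at MW-4: h = 591.31 m (water level in the standpipe).
Total head at MW-8: h = 588.29 m.
Δh = h(MW-4) − h(MW-8) = 591.31 − 588.29 = 3.02 m.
Vertical separation Δz = 586.01 − 551.13 = 34.88 m.
|i_v| = |Δh| / Δz = 3.02 / 34.88 = 0.0866.
Head is higher in the shallow piezometer, so vertical flow is downward (recharge condition).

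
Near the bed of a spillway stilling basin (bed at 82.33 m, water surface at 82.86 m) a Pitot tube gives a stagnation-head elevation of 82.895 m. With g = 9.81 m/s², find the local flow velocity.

v ≈ 0.829 m/s

Near the bed, under hydrostatic conditions, the piezometric head (z + ψ) equals the free-surface elevation, 82.86 m.
Velocity head = total − piezometric = 82.895 − 82.86 = 0.035 m.
v = √(2g·h_v) = √(2 × 9.81 × 0.035) = 0.829 m/s.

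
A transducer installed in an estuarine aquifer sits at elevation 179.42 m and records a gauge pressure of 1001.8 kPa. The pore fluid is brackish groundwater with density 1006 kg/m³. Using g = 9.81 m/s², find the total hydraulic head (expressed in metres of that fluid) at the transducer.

h ≈ 280.93 m

ψ = P/(ρg) = 1001.8×1000 / (1006 × 9.81) = 101.51 m.
h = z + ψ = 179.42 + 101.51 = 280.93 m.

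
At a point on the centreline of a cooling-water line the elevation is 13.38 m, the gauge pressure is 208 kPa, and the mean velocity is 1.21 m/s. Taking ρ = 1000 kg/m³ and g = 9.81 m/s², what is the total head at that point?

Pressure head ψ = P/(ρg) = 208×1000 / (1000 × 9.81) = 21.20 m.
Velocity head = v²/(2g) = 1.21² / (2 × 9.81) = 0.075 m.
h = z + ψ + v²/(2g) = 13.38 + 21.20 + 0.075 = 34.66 m.

h ≈ 34.66 m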